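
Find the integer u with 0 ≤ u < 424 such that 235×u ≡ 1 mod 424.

83

By the extended Euclidean algorithm:
424 = 1×235 + 189
235 = 1×189 + 46
189 = 4×46 + 5
46 = 9×5 + 1
5 = 5×1 + 0
gcd(235, 424) = 1, so the inverse exists.
Bézout: 1 = −46×424 + 83×235.
So 235⁻¹ ≡ 83 (mod 424).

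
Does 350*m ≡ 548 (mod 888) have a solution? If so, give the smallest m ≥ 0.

gcd(350, 888) = 2, and 2 | 548, so solutions exist.
Divide through by 2: 175*m ≡ 274 (mod 444).
175⁻¹ ≡ 307 (mod 444).
m ≡ 307*274 ≡ 202 (mod 444).
The smallest non-negative solution is m = 202.

202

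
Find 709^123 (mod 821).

138

709^1 ≡ 709 (mod 821)
709^2 ≡ 709^2 = 502681 ≡ 229 (mod 821)
709^4 ≡ 229^2 = 52441 ≡ 718 (mod 821)
709^8 ≡ 718^2 = 515524 ≡ 757 (mod 821)
709^16 ≡ 757^2 = 573049 ≡ 812 (mod 821)
709^32 ≡ 812^2 = 659344 ≡ 81 (mod 821)
709^64 ≡ 81^2 = 6561 ≡ 814 (mod 821)
709^123 = 709^64 * 709^32 * 709^16 * 709^8 * 709^2 * 709^1 ≡ 814 * 81 * 812 * 757 * 229 * 709 (mod 821).
Accumulate the product:
814 * 81 = 65934 ≡ 254
254 * 812 = 206248 ≡ 177
177 * 757 = 133989 ≡ 166
166 * 229 = 38014 ≡ 248
248 * 709 = 175832 ≡ 138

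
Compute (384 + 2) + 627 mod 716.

384 + 2 = 386
386 + 627 = 1013 ≡ 297 (mod 716)

297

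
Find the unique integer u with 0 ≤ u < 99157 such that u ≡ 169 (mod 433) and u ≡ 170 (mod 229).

433⁻¹ mod 229: 433×174 ≡ 1 (mod 229), so 433⁻¹ ≡ 174.
u = 169 + 433×((170 − 169)×174 mod 229) = 169 + 433×174 = 75511.
Check: 75511 mod 433 = 169, 75511 mod 229 = 170. ✓

75511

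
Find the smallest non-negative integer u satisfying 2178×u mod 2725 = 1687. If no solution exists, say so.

2154

gcd(2178, 2725) = 1, so a unique solution mod 2725 exists.
2178⁻¹ ≡ 817 (mod 2725).
u ≡ 817×1687 ≡ 2154 (mod 2725).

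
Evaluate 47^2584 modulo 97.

1

2584 in binary is 101000011000, i.e. 2584 = 2048 + 512 + 16 + 8.
47^1 ≡ 47 (mod 97)
47^2 ≡ 47^2 = 2209 ≡ 75 (mod 97)
47^4 ≡ 75^2 = 5625 ≡ 96 (mod 97)
47^8 ≡ 96^2 = 9216 ≡ 1 (mod 97)
47^16 ≡ 1^2 = 1 (mod 97)
47^32 ≡ 1^2 = 1 (mod 97)
47^64 ≡ 1^2 = 1 (mod 97)
47^128 ≡ 1^2 = 1 (mod 97)
47^256 ≡ 1^2 = 1 (mod 97)
47^512 ≡ 1^2 = 1 (mod 97)
47^1024 ≡ 1^2 = 1 (mod 97)
47^2048 ≡ 1^2 = 1 (mod 97)
47^2584 = 47^2048 · 47^512 · 47^16 · 47^8 ≡ 1 · 1 · 1 · 1 (mod 97).
Accumulate the product:
1 · 1 = 1
1 · 1 = 1
1 · 1 = 1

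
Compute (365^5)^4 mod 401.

(365)^5 ≡ 213 (mod 401)
(213)^4 ≡ 329 (mod 401)

329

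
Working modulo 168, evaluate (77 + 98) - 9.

166

77 + 98 = 175 ≡ 7 (mod 168)
7 - 9 = -2 ≡ 166 (mod 168)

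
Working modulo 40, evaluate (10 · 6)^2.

0

10 · 6 = 60 ≡ 20 (mod 40)
(20)^2 ≡ 0 (mod 40)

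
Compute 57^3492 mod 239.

58

By square-and-multiply:
3492 in binary is 110110100100, i.e. 3492 = 2048 + 1024 + 256 + 128 + 32 + 4.
57^1 ≡ 57 (mod 239)
57^2 ≡ 57^2 = 3249 ≡ 142 (mod 239)
57^4 ≡ 142^2 = 20164 ≡ 88 (mod 239)
57^8 ≡ 88^2 = 7744 ≡ 96 (mod 239)
57^16 ≡ 96^2 = 9216 ≡ 134 (mod 239)
57^32 ≡ 134^2 = 17956 ≡ 31 (mod 239)
57^64 ≡ 31^2 = 961 ≡ 5 (mod 239)
57^128 ≡ 5^2 = 25 (mod 239)
57^256 ≡ 25^2 = 625 ≡ 147 (mod 239)
57^512 ≡ 147^2 = 21609 ≡ 99 (mod 239)
57^1024 ≡ 99^2 = 9801 ≡ 2 (mod 239)
57^2048 ≡ 2^2 = 4 (mod 239)
57^3492 = 57^2048 * 57^1024 * 57^256 * 57^128 * 57^32 * 57^4 ≡ 4 * 2 * 147 * 25 * 31 * 88 (mod 239).
Accumulate the product:
4 * 2 = 8
8 * 147 = 1176 ≡ 220
220 * 25 = 5500 ≡ 3
3 * 31 = 93
93 * 88 = 8184 ≡ 58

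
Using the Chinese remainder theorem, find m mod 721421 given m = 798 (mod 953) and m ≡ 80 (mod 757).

953⁻¹ mod 757: 953·645 ≡ 1 (mod 757), so 953⁻¹ ≡ 645.
m = 798 + 953·((80 − 798)·645 mod 757) = 798 + 953·174 = 166620.

166620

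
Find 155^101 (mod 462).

155

155^1 ≡ 155 (mod 462)
155^2 ≡ 155^2 = 24025 ≡ 1 (mod 462)
155^4 ≡ 1^2 = 1 (mod 462)
155^8 ≡ 1^2 = 1 (mod 462)
155^16 ≡ 1^2 = 1 (mod 462)
155^32 ≡ 1^2 = 1 (mod 462)
155^64 ≡ 1^2 = 1 (mod 462)
155^101 = 155^64 · 155^32 · 155^4 · 155^1 ≡ 1 · 1 · 1 · 155 (mod 462).
Accumulate the product:
1 · 1 = 1
1 · 1 = 1
1 · 155 = 155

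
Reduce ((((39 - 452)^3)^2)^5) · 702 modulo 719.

39 - 452 = -413 ≡ 306 (mod 719)
(306)^3 ≡ 466 (mod 719)
(466)^2 ≡ 18 (mod 719)
(18)^5 ≡ 36 (mod 719)
36 · 702 = 25272 ≡ 107 (mod 719)

107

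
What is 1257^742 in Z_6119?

By square-and-multiply:
742 in binary is 1011100110, i.e. 742 = 512 + 128 + 64 + 32 + 4 + 2.
1257^1 ≡ 1257 (mod 6119)
1257^2 ≡ 1257^2 = 1580049 ≡ 1347 (mod 6119)
1257^4 ≡ 1347^2 = 1814409 ≡ 3185 (mod 6119)
1257^8 ≡ 3185^2 = 10144225 ≡ 5042 (mod 6119)
1257^16 ≡ 5042^2 = 25421764 ≡ 3438 (mod 6119)
1257^32 ≡ 3438^2 = 11819844 ≡ 4055 (mod 6119)
1257^64 ≡ 4055^2 = 16443025 ≡ 1272 (mod 6119)
1257^128 ≡ 1272^2 = 1617984 ≡ 2568 (mod 6119)
1257^256 ≡ 2568^2 = 6594624 ≡ 4461 (mod 6119)
1257^512 ≡ 4461^2 = 19900521 ≡ 1533 (mod 6119)
1257^742 = 1257^512 · 1257^128 · 1257^64 · 1257^32 · 1257^4 · 1257^2 ≡ 1533 · 2568 · 1272 · 4055 · 3185 · 1347 (mod 6119).
Accumulate the product:
1533 · 2568 = 3936744 ≡ 2227
2227 · 1272 = 2832744 ≡ 5766
5766 · 4055 = 23381130 ≡ 431
431 · 3185 = 1372735 ≡ 2079
2079 · 1347 = 2800413 ≡ 4030

4030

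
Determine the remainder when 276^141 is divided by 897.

690

Compute successive squares:
141 in binary is 10001101, i.e. 141 = 128 + 8 + 4 + 1.
276^1 ≡ 276 (mod 897)
276^2 ≡ 276^2 = 76176 ≡ 828 (mod 897)
276^4 ≡ 828^2 = 685584 ≡ 276 (mod 897)
276^8 ≡ 276^2 = 76176 ≡ 828 (mod 897)
276^16 ≡ 828^2 = 685584 ≡ 276 (mod 897)
276^32 ≡ 276^2 = 76176 ≡ 828 (mod 897)
276^64 ≡ 828^2 = 685584 ≡ 276 (mod 897)
276^128 ≡ 276^2 = 76176 ≡ 828 (mod 897)
276^141 = 276^128 × 276^8 × 276^4 × 276^1 ≡ 828 × 828 × 276 × 276 (mod 897).
Accumulate the product:
828 × 828 = 685584 ≡ 276
276 × 276 = 76176 ≡ 828
828 × 276 = 228528 ≡ 690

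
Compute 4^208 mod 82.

208 in binary is 11010000, i.e. 208 = 128 + 64 + 16.
4^1 ≡ 4 (mod 82)
4^2 ≡ 4^2 = 16 (mod 82)
4^4 ≡ 16^2 = 256 ≡ 10 (mod 82)
4^8 ≡ 10^2 = 100 ≡ 18 (mod 82)
4^16 ≡ 18^2 = 324 ≡ 78 (mod 82)
4^32 ≡ 78^2 = 6084 ≡ 16 (mod 82)
4^64 ≡ 16^2 = 256 ≡ 10 (mod 82)
4^128 ≡ 10^2 = 100 ≡ 18 (mod 82)
4^208 = 4^128 * 4^64 * 4^16 ≡ 18 * 10 * 78 (mod 82).
Accumulate the product:
18 * 10 = 180 ≡ 16
16 * 78 = 1248 ≡ 18

18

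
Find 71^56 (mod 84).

Compute successive squares:
56 in binary is 111000, i.e. 56 = 32 + 16 + 8.
71^1 ≡ 71 (mod 84)
71^2 ≡ 71^2 = 5041 ≡ 1 (mod 84)
71^4 ≡ 1^2 = 1 (mod 84)
71^8 ≡ 1^2 = 1 (mod 84)
71^16 ≡ 1^2 = 1 (mod 84)
71^32 ≡ 1^2 = 1 (mod 84)
71^56 = 71^32 × 71^16 × 71^8 ≡ 1 × 1 × 1 (mod 84).
Accumulate the product:
1 × 1 = 1
1 × 1 = 1

1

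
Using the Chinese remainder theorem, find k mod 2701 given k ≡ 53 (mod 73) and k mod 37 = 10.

73⁻¹ mod 37: 73×36 ≡ 1 (mod 37), so 73⁻¹ ≡ 36.
k = 53 + 73×((10 − 53)×36 mod 37) = 53 + 73×6 = 491.
Check: 491 mod 73 = 53, 491 mod 37 = 10. ✓

491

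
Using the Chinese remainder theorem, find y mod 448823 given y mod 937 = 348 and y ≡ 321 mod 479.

258023

937⁻¹ mod 479: 937·114 ≡ 1 (mod 479), so 937⁻¹ ≡ 114.
y = 348 + 937·((321 − 348)·114 mod 479) = 348 + 937·275 = 258023.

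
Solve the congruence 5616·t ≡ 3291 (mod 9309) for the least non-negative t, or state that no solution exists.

1872

gcd(5616, 9309) = 3, and 3 | 3291, so solutions exist.
Divide through by 3: 1872·t ≡ 1097 mod 3103.
1872⁻¹ ≡ 426 (mod 3103).
t ≡ 426·1097 ≡ 1872 (mod 3103).
The smallest non-negative solution is t = 1872.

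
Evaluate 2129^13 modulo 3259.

Compute successive squares:
13 in binary is 1101, i.e. 13 = 8 + 4 + 1.
2129^1 ≡ 2129 (mod 3259)
2129^2 ≡ 2129^2 = 4532641 ≡ 2631 (mod 3259)
2129^4 ≡ 2631^2 = 6922161 ≡ 45 (mod 3259)
2129^8 ≡ 45^2 = 2025 (mod 3259)
2129^13 = 2129^8 · 2129^4 · 2129^1 ≡ 2025 · 45 · 2129 (mod 3259).
Accumulate the product:
2025 · 45 = 91125 ≡ 3132
3132 · 2129 = 6668028 ≡ 114

114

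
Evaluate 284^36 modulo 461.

164

36 in binary is 100100, i.e. 36 = 32 + 4.
284^1 ≡ 284 (mod 461)
284^2 ≡ 284^2 = 80656 ≡ 442 (mod 461)
284^4 ≡ 442^2 = 195364 ≡ 361 (mod 461)
284^8 ≡ 361^2 = 130321 ≡ 319 (mod 461)
284^16 ≡ 319^2 = 101761 ≡ 341 (mod 461)
284^32 ≡ 341^2 = 116281 ≡ 109 (mod 461)
284^36 = 284^32 · 284^4 ≡ 109 · 361 (mod 461).
109 · 361 = 39349 ≡ 164 (mod 461).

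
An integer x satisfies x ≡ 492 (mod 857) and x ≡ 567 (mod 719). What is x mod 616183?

201887

857⁻¹ mod 719: 857*99 ≡ 1 (mod 719), so 857⁻¹ ≡ 99.
x = 492 + 857*((567 − 492)*99 mod 719) = 492 + 857*235 = 201887.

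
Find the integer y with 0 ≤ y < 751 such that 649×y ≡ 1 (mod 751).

670

751 = 1·649 + 102
649 = 6·102 + 37
102 = 2·37 + 28
37 = 1·28 + 9
28 = 3·9 + 1
9 = 9·1 + 0
gcd(649, 751) = 1, so the inverse exists.
Back-substitute for 1:
1 = 1·28 − 3·9
  = −3·37 + 4·28
  = 4·102 − 11·37
  = −11·649 + 70·102
  = 70·751 − 81·649
So 649⁻¹ ≡ −81 ≡ 670 (mod 751).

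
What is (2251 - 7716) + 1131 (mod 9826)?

2251 - 7716 = -5465 ≡ 4361 (mod 9826)
4361 + 1131 = 5492

5492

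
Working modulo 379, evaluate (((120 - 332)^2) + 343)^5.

120 - 332 = -212 ≡ 167 (mod 379)
(167)^2 ≡ 222 (mod 379)
222 + 343 = 565 ≡ 186 (mod 379)
(186)^5 ≡ 292 (mod 379)

292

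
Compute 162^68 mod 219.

68 in binary is 1000100, i.e. 68 = 64 + 4.
162^1 ≡ 162 (mod 219)
162^2 ≡ 162^2 = 26244 ≡ 183 (mod 219)
162^4 ≡ 183^2 = 33489 ≡ 201 (mod 219)
162^8 ≡ 201^2 = 40401 ≡ 105 (mod 219)
162^16 ≡ 105^2 = 11025 ≡ 75 (mod 219)
162^32 ≡ 75^2 = 5625 ≡ 150 (mod 219)
162^64 ≡ 150^2 = 22500 ≡ 162 (mod 219)
162^68 = 162^64 * 162^4 ≡ 162 * 201 (mod 219).
162 * 201 = 32562 ≡ 150 (mod 219).

150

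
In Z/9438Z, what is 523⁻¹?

7471

Apply the Euclidean algorithm and back-substitute:
9438 = 18×523 + 24
523 = 21×24 + 19
24 = 1×19 + 5
19 = 3×5 + 4
5 = 1×4 + 1
4 = 4×1 + 0
gcd(523, 9438) = 1, so the inverse exists.
Bézout: 1 = 109×9438 − 1967×523.
So 523⁻¹ ≡ −1967 ≡ 7471 (mod 9438).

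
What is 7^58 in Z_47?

17

Using repeated squaring:
58 in binary is 111010, i.e. 58 = 32 + 16 + 8 + 2.
7^1 ≡ 7 (mod 47)
7^2 ≡ 7^2 = 49 ≡ 2 (mod 47)
7^4 ≡ 2^2 = 4 (mod 47)
7^8 ≡ 4^2 = 16 (mod 47)
7^16 ≡ 16^2 = 256 ≡ 21 (mod 47)
7^32 ≡ 21^2 = 441 ≡ 18 (mod 47)
7^58 = 7^32 * 7^16 * 7^8 * 7^2 ≡ 18 * 21 * 16 * 2 (mod 47).
Accumulate the product:
18 * 21 = 378 ≡ 2
2 * 16 = 32
32 * 2 = 64 ≡ 17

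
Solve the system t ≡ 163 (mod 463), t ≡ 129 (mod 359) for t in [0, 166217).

22387

463⁻¹ mod 359: 463·252 ≡ 1 (mod 359), so 463⁻¹ ≡ 252.
t = 163 + 463·((129 − 163)·252 mod 359) = 163 + 463·48 = 22387.
Check: 22387 mod 463 = 163, 22387 mod 359 = 129. ✓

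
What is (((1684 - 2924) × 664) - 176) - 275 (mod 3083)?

1684 - 2924 = -1240 ≡ 1843 (mod 3083)
1843 × 664 = 1223752 ≡ 2884 (mod 3083)
2884 - 176 = 2708
2708 - 275 = 2433

2433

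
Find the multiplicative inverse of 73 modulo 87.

By the extended Euclidean algorithm:
87 = 1·73 + 14
73 = 5·14 + 3
14 = 4·3 + 2
3 = 1·2 + 1
2 = 2·1 + 0
gcd(73, 87) = 1, so the inverse exists.
Back-substitute for 1:
1 = 1·3 − 1·2
  = −1·14 + 5·3
  = 5·73 − 26·14
  = −26·87 + 31·73
So 73⁻¹ ≡ 31 (mod 87).

31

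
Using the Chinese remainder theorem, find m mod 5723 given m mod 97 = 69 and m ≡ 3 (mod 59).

97⁻¹ mod 59: 97*14 ≡ 1 (mod 59), so 97⁻¹ ≡ 14.
m = 69 + 97*((3 − 69)*14 mod 59) = 69 + 97*20 = 2009.

2009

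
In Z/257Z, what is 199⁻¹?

31

257 = 1×199 + 58
199 = 3×58 + 25
58 = 2×25 + 8
25 = 3×8 + 1
8 = 8×1 + 0
gcd(199, 257) = 1, so the inverse exists.
Back-substitute for 1:
1 = 1×25 − 3×8
  = −3×58 + 7×25
  = 7×199 − 24×58
  = −24×257 + 31×199
So 199⁻¹ ≡ 31 (mod 257).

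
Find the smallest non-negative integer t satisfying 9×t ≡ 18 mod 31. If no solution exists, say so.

gcd(9, 31) = 1, so a unique solution mod 31 exists.
9⁻¹ ≡ 7 (mod 31).
t ≡ 7×18 ≡ 2 (mod 31).

2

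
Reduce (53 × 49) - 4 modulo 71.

37

53 × 49 = 2597 ≡ 41 (mod 71)
41 - 4 = 37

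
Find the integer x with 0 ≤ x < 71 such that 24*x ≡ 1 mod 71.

71 = 2*24 + 23
24 = 1*23 + 1
23 = 23*1 + 0
gcd(24, 71) = 1, so the inverse exists.
Back-substitute for 1:
1 = 1*24 − 1*23
  = −1*71 + 3*24
So 24⁻¹ ≡ 3 (mod 71).

3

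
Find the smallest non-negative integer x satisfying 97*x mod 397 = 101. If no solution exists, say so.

308

gcd(97, 397) = 1, so a unique solution mod 397 exists.
97⁻¹ ≡ 176 (mod 397).
x ≡ 176*101 ≡ 308 (mod 397).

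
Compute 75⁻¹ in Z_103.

By the extended Euclidean algorithm:
103 = 1×75 + 28
75 = 2×28 + 19
28 = 1×19 + 9
19 = 2×9 + 1
9 = 9×1 + 0
gcd(75, 103) = 1, so the inverse exists.
Bézout: 1 = −8×103 + 11×75.
So 75⁻¹ ≡ 11 (mod 103).

11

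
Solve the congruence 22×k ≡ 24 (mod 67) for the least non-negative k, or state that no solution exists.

gcd(22, 67) = 1, so a unique solution mod 67 exists.
22⁻¹ ≡ 64 (mod 67).
k ≡ 64×24 ≡ 62 (mod 67).

62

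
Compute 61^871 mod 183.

871 in binary is 1101100111, i.e. 871 = 512 + 256 + 64 + 32 + 4 + 2 + 1.
61^1 ≡ 61 (mod 183)
61^2 ≡ 61^2 = 3721 ≡ 61 (mod 183)
61^4 ≡ 61^2 = 3721 ≡ 61 (mod 183)
61^8 ≡ 61^2 = 3721 ≡ 61 (mod 183)
61^16 ≡ 61^2 = 3721 ≡ 61 (mod 183)
61^32 ≡ 61^2 = 3721 ≡ 61 (mod 183)
61^64 ≡ 61^2 = 3721 ≡ 61 (mod 183)
61^128 ≡ 61^2 = 3721 ≡ 61 (mod 183)
61^256 ≡ 61^2 = 3721 ≡ 61 (mod 183)
61^512 ≡ 61^2 = 3721 ≡ 61 (mod 183)
61^871 = 61^512 * 61^256 * 61^64 * 61^32 * 61^4 * 61^2 * 61^1 ≡ 61 * 61 * 61 * 61 * 61 * 61 * 61 (mod 183).
Accumulate the product:
61 * 61 = 3721 ≡ 61
61 * 61 = 3721 ≡ 61
61 * 61 = 3721 ≡ 61
61 * 61 = 3721 ≡ 61
61 * 61 = 3721 ≡ 61
61 * 61 = 3721 ≡ 61

61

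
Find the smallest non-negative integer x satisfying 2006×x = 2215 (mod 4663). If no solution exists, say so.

2844

gcd(2006, 4663) = 1, so a unique solution mod 4663 exists.
2006⁻¹ ≡ 616 (mod 4663).
x ≡ 616×2215 ≡ 2844 (mod 4663).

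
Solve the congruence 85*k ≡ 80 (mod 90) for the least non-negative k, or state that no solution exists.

gcd(85, 90) = 5, and 5 | 80, so solutions exist.
Divide through by 5: 17*k mod 18 = 16.
17⁻¹ ≡ 17 (mod 18).
k ≡ 17*16 ≡ 2 (mod 18).
The smallest non-negative solution is k = 2.

2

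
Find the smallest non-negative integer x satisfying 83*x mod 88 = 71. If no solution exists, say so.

21

gcd(83, 88) = 1, so a unique solution mod 88 exists.
83⁻¹ ≡ 35 (mod 88).
x ≡ 35*71 ≡ 21 (mod 88).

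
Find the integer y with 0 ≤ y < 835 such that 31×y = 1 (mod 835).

Run the extended Euclidean algorithm:
835 = 26×31 + 29
31 = 1×29 + 2
29 = 14×2 + 1
2 = 2×1 + 0
gcd(31, 835) = 1, so the inverse exists.
Back-substitute for 1:
1 = 1×29 − 14×2
  = −14×31 + 15×29
  = 15×835 − 404×31
So 31⁻¹ ≡ −404 ≡ 431 (mod 835).

431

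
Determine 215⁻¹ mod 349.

349 = 1·215 + 134
215 = 1·134 + 81
134 = 1·81 + 53
81 = 1·53 + 28
53 = 1·28 + 25
28 = 1·25 + 3
25 = 8·3 + 1
3 = 3·1 + 0
gcd(215, 349) = 1, so the inverse exists.
Bézout: 1 = 69·349 − 112·215.
So 215⁻¹ ≡ −112 ≡ 237 (mod 349).

237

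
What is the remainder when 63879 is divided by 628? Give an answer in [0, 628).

451

63879 = 101*628 + 451, so 63879 ≡ 451 (mod 628).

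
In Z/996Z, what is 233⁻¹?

389

Run the extended Euclidean algorithm:
996 = 4·233 + 64
233 = 3·64 + 41
64 = 1·41 + 23
41 = 1·23 + 18
23 = 1·18 + 5
18 = 3·5 + 3
5 = 1·3 + 2
3 = 1·2 + 1
2 = 2·1 + 0
gcd(233, 996) = 1, so the inverse exists.
Back-substitute for 1:
1 = 1·3 − 1·2
  = −1·5 + 2·3
  = 2·18 − 7·5
  = −7·23 + 9·18
  = 9·41 − 16·23
  = −16·64 + 25·41
  = 25·233 − 91·64
  = −91·996 + 389·233
So 233⁻¹ ≡ 389 (mod 996).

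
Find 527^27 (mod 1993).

1049

527^1 ≡ 527 (mod 1993)
527^2 ≡ 527^2 = 277729 ≡ 702 (mod 1993)
527^4 ≡ 702^2 = 492804 ≡ 533 (mod 1993)
527^8 ≡ 533^2 = 284089 ≡ 1083 (mod 1993)
527^16 ≡ 1083^2 = 1172889 ≡ 1005 (mod 1993)
527^27 = 527^16 × 527^8 × 527^2 × 527^1 ≡ 1005 × 1083 × 702 × 527 (mod 1993).
Accumulate the product:
1005 × 1083 = 1088415 ≡ 237
237 × 702 = 166374 ≡ 955
955 × 527 = 503285 ≡ 1049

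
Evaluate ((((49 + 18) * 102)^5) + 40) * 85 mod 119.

51

49 + 18 = 67
67 * 102 = 6834 ≡ 51 (mod 119)
(51)^5 ≡ 102 (mod 119)
102 + 40 = 142 ≡ 23 (mod 119)
23 * 85 = 1955 ≡ 51 (mod 119)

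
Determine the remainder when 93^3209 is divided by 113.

3209 in binary is 110010001001, i.e. 3209 = 2048 + 1024 + 128 + 8 + 1.
93^1 ≡ 93 (mod 113)
93^2 ≡ 93^2 = 8649 ≡ 61 (mod 113)
93^4 ≡ 61^2 = 3721 ≡ 105 (mod 113)
93^8 ≡ 105^2 = 11025 ≡ 64 (mod 113)
93^16 ≡ 64^2 = 4096 ≡ 28 (mod 113)
93^32 ≡ 28^2 = 784 ≡ 106 (mod 113)
93^64 ≡ 106^2 = 11236 ≡ 49 (mod 113)
93^128 ≡ 49^2 = 2401 ≡ 28 (mod 113)
93^256 ≡ 28^2 = 784 ≡ 106 (mod 113)
93^512 ≡ 106^2 = 11236 ≡ 49 (mod 113)
93^1024 ≡ 49^2 = 2401 ≡ 28 (mod 113)
93^2048 ≡ 28^2 = 784 ≡ 106 (mod 113)
93^3209 = 93^2048 * 93^1024 * 93^128 * 93^8 * 93^1 ≡ 106 * 28 * 28 * 64 * 93 (mod 113).
Accumulate the product:
106 * 28 = 2968 ≡ 30
30 * 28 = 840 ≡ 49
49 * 64 = 3136 ≡ 85
85 * 93 = 7905 ≡ 108

108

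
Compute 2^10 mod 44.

12

Compute successive squares:
10 in binary is 1010, i.e. 10 = 8 + 2.
2^1 ≡ 2 (mod 44)
2^2 ≡ 2^2 = 4 (mod 44)
2^4 ≡ 4^2 = 16 (mod 44)
2^8 ≡ 16^2 = 256 ≡ 36 (mod 44)
2^10 = 2^8 · 2^2 ≡ 36 · 4 (mod 44).
36 · 4 = 144 ≡ 12 (mod 44).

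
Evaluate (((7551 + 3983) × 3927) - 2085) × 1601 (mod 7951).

7551 + 3983 = 11534 ≡ 3583 (mod 7951)
3583 × 3927 = 14070441 ≡ 5122 (mod 7951)
5122 - 2085 = 3037
3037 × 1601 = 4862237 ≡ 4176 (mod 7951)

4176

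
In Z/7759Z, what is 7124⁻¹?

5303

7759 = 1*7124 + 635
7124 = 11*635 + 139
635 = 4*139 + 79
139 = 1*79 + 60
79 = 1*60 + 19
60 = 3*19 + 3
19 = 6*3 + 1
3 = 3*1 + 0
gcd(7124, 7759) = 1, so the inverse exists.
Bézout: 1 = 2255*7759 − 2456*7124.
So 7124⁻¹ ≡ −2456 ≡ 5303 (mod 7759).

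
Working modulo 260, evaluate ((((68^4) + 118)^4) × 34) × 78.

52

(68)^4 ≡ 16 (mod 260)
16 + 118 = 134
(134)^4 ≡ 256 (mod 260)
256 × 34 = 8704 ≡ 124 (mod 260)
124 × 78 = 9672 ≡ 52 (mod 260)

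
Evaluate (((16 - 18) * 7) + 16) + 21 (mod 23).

0

16 - 18 = -2 ≡ 21 (mod 23)
21 * 7 = 147 ≡ 9 (mod 23)
9 + 16 = 25 ≡ 2 (mod 23)
2 + 21 = 23 ≡ 0 (mod 23)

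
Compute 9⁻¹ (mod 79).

44

79 = 8×9 + 7
9 = 1×7 + 2
7 = 3×2 + 1
2 = 2×1 + 0
gcd(9, 79) = 1, so the inverse exists.
Back-substitute for 1:
1 = 1×7 − 3×2
  = −3×9 + 4×7
  = 4×79 − 35×9
So 9⁻¹ ≡ −35 ≡ 44 (mod 79).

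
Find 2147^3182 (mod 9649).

9001

By square-and-multiply:
3182 in binary is 110001101110, i.e. 3182 = 2048 + 1024 + 64 + 32 + 8 + 4 + 2.
2147^1 ≡ 2147 (mod 9649)
2147^2 ≡ 2147^2 = 4609609 ≡ 7036 (mod 9649)
2147^4 ≡ 7036^2 = 49505296 ≡ 5926 (mod 9649)
2147^8 ≡ 5926^2 = 35117476 ≡ 4765 (mod 9649)
2147^16 ≡ 4765^2 = 22705225 ≡ 1128 (mod 9649)
2147^32 ≡ 1128^2 = 1272384 ≡ 8365 (mod 9649)
2147^64 ≡ 8365^2 = 69973225 ≡ 8326 (mod 9649)
2147^128 ≡ 8326^2 = 69322276 ≡ 3860 (mod 9649)
2147^256 ≡ 3860^2 = 14899600 ≡ 1544 (mod 9649)
2147^512 ≡ 1544^2 = 2383936 ≡ 633 (mod 9649)
2147^1024 ≡ 633^2 = 400689 ≡ 5080 (mod 9649)
2147^2048 ≡ 5080^2 = 25806400 ≡ 4974 (mod 9649)
2147^3182 = 2147^2048 × 2147^1024 × 2147^64 × 2147^32 × 2147^8 × 2147^4 × 2147^2 ≡ 4974 × 5080 × 8326 × 8365 × 4765 × 5926 × 7036 (mod 9649).
Accumulate the product:
4974 × 5080 = 25267920 ≡ 6838
6838 × 8326 = 56933188 ≡ 4088
4088 × 8365 = 34196120 ≡ 64
64 × 4765 = 304960 ≡ 5841
5841 × 5926 = 34613766 ≡ 2803
2803 × 7036 = 19721908 ≡ 9001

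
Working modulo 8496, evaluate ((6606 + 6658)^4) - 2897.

5903

6606 + 6658 = 13264 ≡ 4768 (mod 8496)
(4768)^4 ≡ 304 (mod 8496)
304 - 2897 = -2593 ≡ 5903 (mod 8496)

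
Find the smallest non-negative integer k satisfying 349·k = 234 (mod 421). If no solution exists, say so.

102

gcd(349, 421) = 1, so a unique solution mod 421 exists.
349⁻¹ ≡ 76 (mod 421).
k ≡ 76·234 ≡ 102 (mod 421).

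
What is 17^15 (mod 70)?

13

17^1 ≡ 17 (mod 70)
17^2 ≡ 17^2 = 289 ≡ 9 (mod 70)
17^4 ≡ 9^2 = 81 ≡ 11 (mod 70)
17^8 ≡ 11^2 = 121 ≡ 51 (mod 70)
17^15 = 17^8 × 17^4 × 17^2 × 17^1 ≡ 51 × 11 × 9 × 17 (mod 70).
Accumulate the product:
51 × 11 = 561 ≡ 1
1 × 9 = 9
9 × 17 = 153 ≡ 13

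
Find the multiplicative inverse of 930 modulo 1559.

Apply the Euclidean algorithm and back-substitute:
1559 = 1×930 + 629
930 = 1×629 + 301
629 = 2×301 + 27
301 = 11×27 + 4
27 = 6×4 + 3
4 = 1×3 + 1
3 = 3×1 + 0
gcd(930, 1559) = 1, so the inverse exists.
Back-substitute for 1:
1 = 1×4 − 1×3
  = −1×27 + 7×4
  = 7×301 − 78×27
  = −78×629 + 163×301
  = 163×930 − 241×629
  = −241×1559 + 404×930
So 930⁻¹ ≡ 404 (mod 1559).

404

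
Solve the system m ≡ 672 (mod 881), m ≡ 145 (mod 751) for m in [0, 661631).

338095

881⁻¹ mod 751: 881*52 ≡ 1 (mod 751), so 881⁻¹ ≡ 52.
m = 672 + 881*((145 − 672)*52 mod 751) = 672 + 881*383 = 338095.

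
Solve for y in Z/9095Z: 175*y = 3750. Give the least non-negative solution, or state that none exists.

801

gcd(175, 9095) = 5, and 5 | 3750, so solutions exist.
Divide through by 5: 35*y = 750 (mod 1819).
35⁻¹ ≡ 52 (mod 1819).
y ≡ 52*750 ≡ 801 (mod 1819).
The smallest non-negative solution is y = 801.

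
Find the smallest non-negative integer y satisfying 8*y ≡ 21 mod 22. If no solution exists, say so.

gcd(8, 22) = 2, and 2 does not divide 21.
So the congruence has no solution.

no solution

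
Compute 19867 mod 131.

86

19867 = 151*131 + 86, so 19867 ≡ 86 (mod 131).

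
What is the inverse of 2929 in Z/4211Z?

1869

Apply the Euclidean algorithm and back-substitute:
4211 = 1*2929 + 1282
2929 = 2*1282 + 365
1282 = 3*365 + 187
365 = 1*187 + 178
187 = 1*178 + 9
178 = 19*9 + 7
9 = 1*7 + 2
7 = 3*2 + 1
2 = 2*1 + 0
gcd(2929, 4211) = 1, so the inverse exists.
Bézout: 1 = −1300*4211 + 1869*2929.
So 2929⁻¹ ≡ 1869 (mod 4211).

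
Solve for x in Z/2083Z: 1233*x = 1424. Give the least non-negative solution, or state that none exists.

gcd(1233, 2083) = 1, so a unique solution mod 2083 exists.
1233⁻¹ ≡ 1463 (mod 2083).
x ≡ 1463*1424 ≡ 312 (mod 2083).

312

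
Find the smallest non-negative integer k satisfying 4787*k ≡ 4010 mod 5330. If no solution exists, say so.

3330

gcd(4787, 5330) = 1, so a unique solution mod 5330 exists.
4787⁻¹ ≡ 373 (mod 5330).
k ≡ 373*4010 ≡ 3330 (mod 5330).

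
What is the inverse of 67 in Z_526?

Run the extended Euclidean algorithm:
526 = 7×67 + 57
67 = 1×57 + 10
57 = 5×10 + 7
10 = 1×7 + 3
7 = 2×3 + 1
3 = 3×1 + 0
gcd(67, 526) = 1, so the inverse exists.
Back-substitute for 1:
1 = 1×7 − 2×3
  = −2×10 + 3×7
  = 3×57 − 17×10
  = −17×67 + 20×57
  = 20×526 − 157×67
So 67⁻¹ ≡ −157 ≡ 369 (mod 526).

369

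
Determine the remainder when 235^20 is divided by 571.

20 in binary is 10100, i.e. 20 = 16 + 4.
235^1 ≡ 235 (mod 571)
235^2 ≡ 235^2 = 55225 ≡ 409 (mod 571)
235^4 ≡ 409^2 = 167281 ≡ 549 (mod 571)
235^8 ≡ 549^2 = 301401 ≡ 484 (mod 571)
235^16 ≡ 484^2 = 234256 ≡ 146 (mod 571)
235^20 = 235^16 × 235^4 ≡ 146 × 549 (mod 571).
146 × 549 = 80154 ≡ 214 (mod 571).

214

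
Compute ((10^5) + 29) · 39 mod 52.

39

(10)^5 ≡ 4 (mod 52)
4 + 29 = 33
33 · 39 = 1287 ≡ 39 (mod 52)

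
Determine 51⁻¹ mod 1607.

Apply the Euclidean algorithm and back-substitute:
1607 = 31·51 + 26
51 = 1·26 + 25
26 = 1·25 + 1
25 = 25·1 + 0
gcd(51, 1607) = 1, so the inverse exists.
Bézout: 1 = 2·1607 − 63·51.
So 51⁻¹ ≡ −63 ≡ 1544 (mod 1607).

1544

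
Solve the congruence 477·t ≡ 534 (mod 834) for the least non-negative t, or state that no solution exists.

gcd(477, 834) = 3, and 3 | 534, so solutions exist.
Divide through by 3: 159·t = 178 (mod 278).
159⁻¹ ≡ 7 (mod 278).
t ≡ 7·178 ≡ 134 (mod 278).
The smallest non-negative solution is t = 134.

134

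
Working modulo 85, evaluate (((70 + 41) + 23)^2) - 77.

29

70 + 41 = 111 ≡ 26 (mod 85)
26 + 23 = 49
(49)^2 ≡ 21 (mod 85)
21 - 77 = -56 ≡ 29 (mod 85)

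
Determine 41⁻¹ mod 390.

371

Apply the Euclidean algorithm and back-substitute:
390 = 9*41 + 21
41 = 1*21 + 20
21 = 1*20 + 1
20 = 20*1 + 0
gcd(41, 390) = 1, so the inverse exists.
Bézout: 1 = 2*390 − 19*41.
So 41⁻¹ ≡ −19 ≡ 371 (mod 390).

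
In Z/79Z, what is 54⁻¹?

Run the extended Euclidean algorithm:
79 = 1·54 + 25
54 = 2·25 + 4
25 = 6·4 + 1
4 = 4·1 + 0
gcd(54, 79) = 1, so the inverse exists.
Back-substitute for 1:
1 = 1·25 − 6·4
  = −6·54 + 13·25
  = 13·79 − 19·54
So 54⁻¹ ≡ −19 ≡ 60 (mod 79).

60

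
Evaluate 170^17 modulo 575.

By square-and-multiply:
17 in binary is 10001, i.e. 17 = 16 + 1.
170^1 ≡ 170 (mod 575)
170^2 ≡ 170^2 = 28900 ≡ 150 (mod 575)
170^4 ≡ 150^2 = 22500 ≡ 75 (mod 575)
170^8 ≡ 75^2 = 5625 ≡ 450 (mod 575)
170^16 ≡ 450^2 = 202500 ≡ 100 (mod 575)
170^17 = 170^16 · 170^1 ≡ 100 · 170 (mod 575).
100 · 170 = 17000 ≡ 325 (mod 575).

325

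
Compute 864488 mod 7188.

1928

864488 = 120·7188 + 1928, so 864488 ≡ 1928 (mod 7188).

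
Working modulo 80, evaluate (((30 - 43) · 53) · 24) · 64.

30 - 43 = -13 ≡ 67 (mod 80)
67 · 53 = 3551 ≡ 31 (mod 80)
31 · 24 = 744 ≡ 24 (mod 80)
24 · 64 = 1536 ≡ 16 (mod 80)

16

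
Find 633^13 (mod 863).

Using repeated squaring:
633^1 ≡ 633 (mod 863)
633^2 ≡ 633^2 = 400689 ≡ 257 (mod 863)
633^4 ≡ 257^2 = 66049 ≡ 461 (mod 863)
633^8 ≡ 461^2 = 212521 ≡ 223 (mod 863)
633^13 = 633^8 · 633^4 · 633^1 ≡ 223 · 461 · 633 (mod 863).
Accumulate the product:
223 · 461 = 102803 ≡ 106
106 · 633 = 67098 ≡ 647

647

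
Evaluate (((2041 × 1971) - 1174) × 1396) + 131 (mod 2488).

2041 × 1971 = 4022811 ≡ 2203 (mod 2488)
2203 - 1174 = 1029
1029 × 1396 = 1436484 ≡ 908 (mod 2488)
908 + 131 = 1039

1039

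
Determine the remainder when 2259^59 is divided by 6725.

4689

59 in binary is 111011, i.e. 59 = 32 + 16 + 8 + 2 + 1.
2259^1 ≡ 2259 (mod 6725)
2259^2 ≡ 2259^2 = 5103081 ≡ 5531 (mod 6725)
2259^4 ≡ 5531^2 = 30591961 ≡ 6661 (mod 6725)
2259^8 ≡ 6661^2 = 44368921 ≡ 4096 (mod 6725)
2259^16 ≡ 4096^2 = 16777216 ≡ 5066 (mod 6725)
2259^32 ≡ 5066^2 = 25664356 ≡ 1756 (mod 6725)
2259^59 = 2259^32 * 2259^16 * 2259^8 * 2259^2 * 2259^1 ≡ 1756 * 5066 * 4096 * 5531 * 2259 (mod 6725).
Accumulate the product:
1756 * 5066 = 8895896 ≡ 5446
5446 * 4096 = 22306816 ≡ 6716
6716 * 5531 = 37146196 ≡ 4021
4021 * 2259 = 9083439 ≡ 4689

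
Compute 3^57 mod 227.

Compute successive squares:
57 in binary is 111001, i.e. 57 = 32 + 16 + 8 + 1.
3^1 ≡ 3 (mod 227)
3^2 ≡ 3^2 = 9 (mod 227)
3^4 ≡ 9^2 = 81 (mod 227)
3^8 ≡ 81^2 = 6561 ≡ 205 (mod 227)
3^16 ≡ 205^2 = 42025 ≡ 30 (mod 227)
3^32 ≡ 30^2 = 900 ≡ 219 (mod 227)
3^57 = 3^32 × 3^16 × 3^8 × 3^1 ≡ 219 × 30 × 205 × 3 (mod 227).
Accumulate the product:
219 × 30 = 6570 ≡ 214
214 × 205 = 43870 ≡ 59
59 × 3 = 177

177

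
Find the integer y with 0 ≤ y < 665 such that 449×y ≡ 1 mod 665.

274

By the extended Euclidean algorithm:
665 = 1·449 + 216
449 = 2·216 + 17
216 = 12·17 + 12
17 = 1·12 + 5
12 = 2·5 + 2
5 = 2·2 + 1
2 = 2·1 + 0
gcd(449, 665) = 1, so the inverse exists.
Back-substitute for 1:
1 = 1·5 − 2·2
  = −2·12 + 5·5
  = 5·17 − 7·12
  = −7·216 + 89·17
  = 89·449 − 185·216
  = −185·665 + 274·449
So 449⁻¹ ≡ 274 (mod 665).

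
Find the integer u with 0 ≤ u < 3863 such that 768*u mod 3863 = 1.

3023

3863 = 5*768 + 23
768 = 33*23 + 9
23 = 2*9 + 5
9 = 1*5 + 4
5 = 1*4 + 1
4 = 4*1 + 0
gcd(768, 3863) = 1, so the inverse exists.
Bézout: 1 = 167*3863 − 840*768.
So 768⁻¹ ≡ −840 ≡ 3023 (mod 3863).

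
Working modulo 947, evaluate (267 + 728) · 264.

267 + 728 = 995 ≡ 48 (mod 947)
48 · 264 = 12672 ≡ 361 (mod 947)

361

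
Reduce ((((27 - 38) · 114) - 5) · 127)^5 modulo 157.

27 - 38 = -11 ≡ 146 (mod 157)
146 · 114 = 16644 ≡ 2 (mod 157)
2 - 5 = -3 ≡ 154 (mod 157)
154 · 127 = 19558 ≡ 90 (mod 157)
(90)^5 ≡ 4 (mod 157)

4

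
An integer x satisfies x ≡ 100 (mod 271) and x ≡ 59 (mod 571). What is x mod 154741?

118256

271⁻¹ mod 571: 271*59 ≡ 1 (mod 571), so 271⁻¹ ≡ 59.
x = 100 + 271*((59 − 100)*59 mod 571) = 100 + 271*436 = 118256.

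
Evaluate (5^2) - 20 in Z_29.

(5)^2 ≡ 25 (mod 29)
25 - 20 = 5

5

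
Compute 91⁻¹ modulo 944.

83

944 = 10·91 + 34
91 = 2·34 + 23
34 = 1·23 + 11
23 = 2·11 + 1
11 = 11·1 + 0
gcd(91, 944) = 1, so the inverse exists.
Bézout: 1 = −8·944 + 83·91.
So 91⁻¹ ≡ 83 (mod 944).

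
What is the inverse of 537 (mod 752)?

752 = 1×537 + 215
537 = 2×215 + 107
215 = 2×107 + 1
107 = 107×1 + 0
gcd(537, 752) = 1, so the inverse exists.
Bézout: 1 = 5×752 − 7×537.
So 537⁻¹ ≡ −7 ≡ 745 (mod 752).

745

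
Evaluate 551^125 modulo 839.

485

Compute successive squares:
551^1 ≡ 551 (mod 839)
551^2 ≡ 551^2 = 303601 ≡ 722 (mod 839)
551^4 ≡ 722^2 = 521284 ≡ 265 (mod 839)
551^8 ≡ 265^2 = 70225 ≡ 588 (mod 839)
551^16 ≡ 588^2 = 345744 ≡ 76 (mod 839)
551^32 ≡ 76^2 = 5776 ≡ 742 (mod 839)
551^64 ≡ 742^2 = 550564 ≡ 180 (mod 839)
551^125 = 551^64 · 551^32 · 551^16 · 551^8 · 551^4 · 551^1 ≡ 180 · 742 · 76 · 588 · 265 · 551 (mod 839).
Accumulate the product:
180 · 742 = 133560 ≡ 159
159 · 76 = 12084 ≡ 338
338 · 588 = 198744 ≡ 740
740 · 265 = 196100 ≡ 613
613 · 551 = 337763 ≡ 485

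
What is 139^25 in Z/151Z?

25 in binary is 11001, i.e. 25 = 16 + 8 + 1.
139^1 ≡ 139 (mod 151)
139^2 ≡ 139^2 = 19321 ≡ 144 (mod 151)
139^4 ≡ 144^2 = 20736 ≡ 49 (mod 151)
139^8 ≡ 49^2 = 2401 ≡ 136 (mod 151)
139^16 ≡ 136^2 = 18496 ≡ 74 (mod 151)
139^25 = 139^16 * 139^8 * 139^1 ≡ 74 * 136 * 139 (mod 151).
Accumulate the product:
74 * 136 = 10064 ≡ 98
98 * 139 = 13622 ≡ 32

32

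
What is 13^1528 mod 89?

4

1528 in binary is 10111111000, i.e. 1528 = 1024 + 256 + 128 + 64 + 32 + 16 + 8.
13^1 ≡ 13 (mod 89)
13^2 ≡ 13^2 = 169 ≡ 80 (mod 89)
13^4 ≡ 80^2 = 6400 ≡ 81 (mod 89)
13^8 ≡ 81^2 = 6561 ≡ 64 (mod 89)
13^16 ≡ 64^2 = 4096 ≡ 2 (mod 89)
13^32 ≡ 2^2 = 4 (mod 89)
13^64 ≡ 4^2 = 16 (mod 89)
13^128 ≡ 16^2 = 256 ≡ 78 (mod 89)
13^256 ≡ 78^2 = 6084 ≡ 32 (mod 89)
13^512 ≡ 32^2 = 1024 ≡ 45 (mod 89)
13^1024 ≡ 45^2 = 2025 ≡ 67 (mod 89)
13^1528 = 13^1024 * 13^256 * 13^128 * 13^64 * 13^32 * 13^16 * 13^8 ≡ 67 * 32 * 78 * 16 * 4 * 2 * 64 (mod 89).
Accumulate the product:
67 * 32 = 2144 ≡ 8
8 * 78 = 624 ≡ 1
1 * 16 = 16
16 * 4 = 64
64 * 2 = 128 ≡ 39
39 * 64 = 2496 ≡ 4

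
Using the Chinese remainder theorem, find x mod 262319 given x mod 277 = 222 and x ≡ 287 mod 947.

119609

277⁻¹ mod 947: 277*400 ≡ 1 (mod 947), so 277⁻¹ ≡ 400.
x = 222 + 277*((287 − 222)*400 mod 947) = 222 + 277*431 = 119609.
Check: 119609 mod 277 = 222, 119609 mod 947 = 287. ✓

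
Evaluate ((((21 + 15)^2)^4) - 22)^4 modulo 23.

12

21 + 15 = 36 ≡ 13 (mod 23)
(13)^2 ≡ 8 (mod 23)
(8)^4 ≡ 2 (mod 23)
2 - 22 = -20 ≡ 3 (mod 23)
(3)^4 ≡ 12 (mod 23)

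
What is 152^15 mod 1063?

Using repeated squaring:
152^1 ≡ 152 (mod 1063)
152^2 ≡ 152^2 = 23104 ≡ 781 (mod 1063)
152^4 ≡ 781^2 = 609961 ≡ 862 (mod 1063)
152^8 ≡ 862^2 = 743044 ≡ 7 (mod 1063)
152^15 = 152^8 * 152^4 * 152^2 * 152^1 ≡ 7 * 862 * 781 * 152 (mod 1063).
Accumulate the product:
7 * 862 = 6034 ≡ 719
719 * 781 = 561539 ≡ 275
275 * 152 = 41800 ≡ 343

343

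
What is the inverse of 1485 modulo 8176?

Run the extended Euclidean algorithm:
8176 = 5×1485 + 751
1485 = 1×751 + 734
751 = 1×734 + 17
734 = 43×17 + 3
17 = 5×3 + 2
3 = 1×2 + 1
2 = 2×1 + 0
gcd(1485, 8176) = 1, so the inverse exists.
Back-substitute for 1:
1 = 1×3 − 1×2
  = −1×17 + 6×3
  = 6×734 − 259×17
  = −259×751 + 265×734
  = 265×1485 − 524×751
  = −524×8176 + 2885×1485
So 1485⁻¹ ≡ 2885 (mod 8176).

2885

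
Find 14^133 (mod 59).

Using repeated squaring:
133 in binary is 10000101, i.e. 133 = 128 + 4 + 1.
14^1 ≡ 14 (mod 59)
14^2 ≡ 14^2 = 196 ≡ 19 (mod 59)
14^4 ≡ 19^2 = 361 ≡ 7 (mod 59)
14^8 ≡ 7^2 = 49 (mod 59)
14^16 ≡ 49^2 = 2401 ≡ 41 (mod 59)
14^32 ≡ 41^2 = 1681 ≡ 29 (mod 59)
14^64 ≡ 29^2 = 841 ≡ 15 (mod 59)
14^128 ≡ 15^2 = 225 ≡ 48 (mod 59)
14^133 = 14^128 * 14^4 * 14^1 ≡ 48 * 7 * 14 (mod 59).
Accumulate the product:
48 * 7 = 336 ≡ 41
41 * 14 = 574 ≡ 43

43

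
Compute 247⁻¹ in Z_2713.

2713 = 10*247 + 243
247 = 1*243 + 4
243 = 60*4 + 3
4 = 1*3 + 1
3 = 3*1 + 0
gcd(247, 2713) = 1, so the inverse exists.
Bézout: 1 = −62*2713 + 681*247.
So 247⁻¹ ≡ 681 (mod 2713).

681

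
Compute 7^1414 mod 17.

9

Compute successive squares:
1414 in binary is 10110000110, i.e. 1414 = 1024 + 256 + 128 + 4 + 2.
7^1 ≡ 7 (mod 17)
7^2 ≡ 7^2 = 49 ≡ 15 (mod 17)
7^4 ≡ 15^2 = 225 ≡ 4 (mod 17)
7^8 ≡ 4^2 = 16 (mod 17)
7^16 ≡ 16^2 = 256 ≡ 1 (mod 17)
7^32 ≡ 1^2 = 1 (mod 17)
7^64 ≡ 1^2 = 1 (mod 17)
7^128 ≡ 1^2 = 1 (mod 17)
7^256 ≡ 1^2 = 1 (mod 17)
7^512 ≡ 1^2 = 1 (mod 17)
7^1024 ≡ 1^2 = 1 (mod 17)
7^1414 = 7^1024 * 7^256 * 7^128 * 7^4 * 7^2 ≡ 1 * 1 * 1 * 4 * 15 (mod 17).
Accumulate the product:
1 * 1 = 1
1 * 1 = 1
1 * 4 = 4
4 * 15 = 60 ≡ 9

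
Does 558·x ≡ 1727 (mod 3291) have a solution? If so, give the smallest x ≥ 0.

no solution

gcd(558, 3291) = 3, and 3 does not divide 1727.
So the congruence has no solution.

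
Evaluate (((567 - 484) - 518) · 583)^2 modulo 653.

567 - 484 = 83
83 - 518 = -435 ≡ 218 (mod 653)
218 · 583 = 127094 ≡ 412 (mod 653)
(412)^2 ≡ 617 (mod 653)

617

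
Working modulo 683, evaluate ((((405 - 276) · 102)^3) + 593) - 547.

664

405 - 276 = 129
129 · 102 = 13158 ≡ 181 (mod 683)
(181)^3 ≡ 618 (mod 683)
618 + 593 = 1211 ≡ 528 (mod 683)
528 - 547 = -19 ≡ 664 (mod 683)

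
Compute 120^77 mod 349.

306

77 in binary is 1001101, i.e. 77 = 64 + 8 + 4 + 1.
120^1 ≡ 120 (mod 349)
120^2 ≡ 120^2 = 14400 ≡ 91 (mod 349)
120^4 ≡ 91^2 = 8281 ≡ 254 (mod 349)
120^8 ≡ 254^2 = 64516 ≡ 300 (mod 349)
120^16 ≡ 300^2 = 90000 ≡ 307 (mod 349)
120^32 ≡ 307^2 = 94249 ≡ 19 (mod 349)
120^64 ≡ 19^2 = 361 ≡ 12 (mod 349)
120^77 = 120^64 · 120^8 · 120^4 · 120^1 ≡ 12 · 300 · 254 · 120 (mod 349).
Accumulate the product:
12 · 300 = 3600 ≡ 110
110 · 254 = 27940 ≡ 20
20 · 120 = 2400 ≡ 306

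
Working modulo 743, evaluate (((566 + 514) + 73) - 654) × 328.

212

566 + 514 = 1080 ≡ 337 (mod 743)
337 + 73 = 410
410 - 654 = -244 ≡ 499 (mod 743)
499 × 328 = 163672 ≡ 212 (mod 743)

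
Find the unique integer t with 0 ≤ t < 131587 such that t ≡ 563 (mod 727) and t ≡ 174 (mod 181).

125607

727⁻¹ mod 181: 727·121 ≡ 1 (mod 181), so 727⁻¹ ≡ 121.
t = 563 + 727·((174 − 563)·121 mod 181) = 563 + 727·172 = 125607.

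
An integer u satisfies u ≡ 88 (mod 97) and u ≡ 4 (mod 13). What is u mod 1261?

1252

97⁻¹ mod 13: 97×11 ≡ 1 (mod 13), so 97⁻¹ ≡ 11.
u = 88 + 97×((4 − 88)×11 mod 13) = 88 + 97×12 = 1252.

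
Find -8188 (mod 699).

-8188 = -12·699 + 200, so -8188 ≡ 200 (mod 699).

200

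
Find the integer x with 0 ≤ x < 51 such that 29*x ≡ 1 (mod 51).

44

51 = 1*29 + 22
29 = 1*22 + 7
22 = 3*7 + 1
7 = 7*1 + 0
gcd(29, 51) = 1, so the inverse exists.
Back-substitute for 1:
1 = 1*22 − 3*7
  = −3*29 + 4*22
  = 4*51 − 7*29
So 29⁻¹ ≡ −7 ≡ 44 (mod 51).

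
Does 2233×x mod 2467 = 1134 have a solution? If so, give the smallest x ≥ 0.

gcd(2233, 2467) = 1, so a unique solution mod 2467 exists.
2233⁻¹ ≡ 2098 (mod 2467).
x ≡ 2098×1134 ≡ 944 (mod 2467).

944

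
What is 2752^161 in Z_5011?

2075

Using repeated squaring:
2752^1 ≡ 2752 (mod 5011)
2752^2 ≡ 2752^2 = 7573504 ≡ 1883 (mod 5011)
2752^4 ≡ 1883^2 = 3545689 ≡ 2912 (mod 5011)
2752^8 ≡ 2912^2 = 8479744 ≡ 1132 (mod 5011)
2752^16 ≡ 1132^2 = 1281424 ≡ 3619 (mod 5011)
2752^32 ≡ 3619^2 = 13097161 ≡ 3418 (mod 5011)
2752^64 ≡ 3418^2 = 11682724 ≡ 2083 (mod 5011)
2752^128 ≡ 2083^2 = 4338889 ≡ 4374 (mod 5011)
2752^161 = 2752^128 * 2752^32 * 2752^1 ≡ 4374 * 3418 * 2752 (mod 5011).
Accumulate the product:
4374 * 3418 = 14950332 ≡ 2519
2519 * 2752 = 6932288 ≡ 2075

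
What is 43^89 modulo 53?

Using repeated squaring:
89 in binary is 1011001, i.e. 89 = 64 + 16 + 8 + 1.
43^1 ≡ 43 (mod 53)
43^2 ≡ 43^2 = 1849 ≡ 47 (mod 53)
43^4 ≡ 47^2 = 2209 ≡ 36 (mod 53)
43^8 ≡ 36^2 = 1296 ≡ 24 (mod 53)
43^16 ≡ 24^2 = 576 ≡ 46 (mod 53)
43^32 ≡ 46^2 = 2116 ≡ 49 (mod 53)
43^64 ≡ 49^2 = 2401 ≡ 16 (mod 53)
43^89 = 43^64 × 43^16 × 43^8 × 43^1 ≡ 16 × 46 × 24 × 43 (mod 53).
Accumulate the product:
16 × 46 = 736 ≡ 47
47 × 24 = 1128 ≡ 15
15 × 43 = 645 ≡ 9

9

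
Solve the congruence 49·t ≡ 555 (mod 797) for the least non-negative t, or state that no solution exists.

727

gcd(49, 797) = 1, so a unique solution mod 797 exists.
49⁻¹ ≡ 244 (mod 797).
t ≡ 244·555 ≡ 727 (mod 797).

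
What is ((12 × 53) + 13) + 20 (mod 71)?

12 × 53 = 636 ≡ 68 (mod 71)
68 + 13 = 81 ≡ 10 (mod 71)
10 + 20 = 30

30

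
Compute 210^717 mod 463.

221

210^1 ≡ 210 (mod 463)
210^2 ≡ 210^2 = 44100 ≡ 115 (mod 463)
210^4 ≡ 115^2 = 13225 ≡ 261 (mod 463)
210^8 ≡ 261^2 = 68121 ≡ 60 (mod 463)
210^16 ≡ 60^2 = 3600 ≡ 359 (mod 463)
210^32 ≡ 359^2 = 128881 ≡ 167 (mod 463)
210^64 ≡ 167^2 = 27889 ≡ 109 (mod 463)
210^128 ≡ 109^2 = 11881 ≡ 306 (mod 463)
210^256 ≡ 306^2 = 93636 ≡ 110 (mod 463)
210^512 ≡ 110^2 = 12100 ≡ 62 (mod 463)
210^717 = 210^512 * 210^128 * 210^64 * 210^8 * 210^4 * 210^1 ≡ 62 * 306 * 109 * 60 * 261 * 210 (mod 463).
Accumulate the product:
62 * 306 = 18972 ≡ 452
452 * 109 = 49268 ≡ 190
190 * 60 = 11400 ≡ 288
288 * 261 = 75168 ≡ 162
162 * 210 = 34020 ≡ 221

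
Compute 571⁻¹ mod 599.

599 = 1×571 + 28
571 = 20×28 + 11
28 = 2×11 + 6
11 = 1×6 + 5
6 = 1×5 + 1
5 = 5×1 + 0
gcd(571, 599) = 1, so the inverse exists.
Back-substitute for 1:
1 = 1×6 − 1×5
  = −1×11 + 2×6
  = 2×28 − 5×11
  = −5×571 + 102×28
  = 102×599 − 107×571
So 571⁻¹ ≡ −107 ≡ 492 (mod 599).

492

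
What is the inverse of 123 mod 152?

152 = 1*123 + 29
123 = 4*29 + 7
29 = 4*7 + 1
7 = 7*1 + 0
gcd(123, 152) = 1, so the inverse exists.
Back-substitute for 1:
1 = 1*29 − 4*7
  = −4*123 + 17*29
  = 17*152 − 21*123
So 123⁻¹ ≡ −21 ≡ 131 (mod 152).

131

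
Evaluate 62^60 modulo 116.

62^1 ≡ 62 (mod 116)
62^2 ≡ 62^2 = 3844 ≡ 16 (mod 116)
62^4 ≡ 16^2 = 256 ≡ 24 (mod 116)
62^8 ≡ 24^2 = 576 ≡ 112 (mod 116)
62^16 ≡ 112^2 = 12544 ≡ 16 (mod 116)
62^32 ≡ 16^2 = 256 ≡ 24 (mod 116)
62^60 = 62^32 * 62^16 * 62^8 * 62^4 ≡ 24 * 16 * 112 * 24 (mod 116).
Accumulate the product:
24 * 16 = 384 ≡ 36
36 * 112 = 4032 ≡ 88
88 * 24 = 2112 ≡ 24

24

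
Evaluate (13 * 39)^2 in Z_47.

13 * 39 = 507 ≡ 37 (mod 47)
(37)^2 ≡ 6 (mod 47)

6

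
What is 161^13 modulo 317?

Compute successive squares:
13 in binary is 1101, i.e. 13 = 8 + 4 + 1.
161^1 ≡ 161 (mod 317)
161^2 ≡ 161^2 = 25921 ≡ 244 (mod 317)
161^4 ≡ 244^2 = 59536 ≡ 257 (mod 317)
161^8 ≡ 257^2 = 66049 ≡ 113 (mod 317)
161^13 = 161^8 × 161^4 × 161^1 ≡ 113 × 257 × 161 (mod 317).
Accumulate the product:
113 × 257 = 29041 ≡ 194
194 × 161 = 31234 ≡ 168

168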